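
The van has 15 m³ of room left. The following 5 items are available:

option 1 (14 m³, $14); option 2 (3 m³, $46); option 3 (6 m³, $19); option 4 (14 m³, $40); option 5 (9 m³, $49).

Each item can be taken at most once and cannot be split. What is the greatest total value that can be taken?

$95

Check high-value combinations within 15 m³:
- option 2+option 5: volume 3+9=12, value 46+49=95
- option 3+option 5: volume 6+9=15, value 19+49=68
- option 2+option 3: volume 3+6=9, value 46+19=65
Best: $95.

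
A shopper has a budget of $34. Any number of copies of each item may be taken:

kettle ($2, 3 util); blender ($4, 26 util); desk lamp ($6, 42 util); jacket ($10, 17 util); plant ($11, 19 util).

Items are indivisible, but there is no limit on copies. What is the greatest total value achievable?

Best value-per-unit is desk lamp at 42/6; filling with it alone gives 5×42 = 210.
Optimal mix: 1×blender + 5×desk lamp → cost 34, value 236.

236 util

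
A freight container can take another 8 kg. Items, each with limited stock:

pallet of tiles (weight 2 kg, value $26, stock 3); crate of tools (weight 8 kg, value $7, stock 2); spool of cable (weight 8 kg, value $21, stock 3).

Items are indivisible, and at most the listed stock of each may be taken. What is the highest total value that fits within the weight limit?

$78

Top feasible selections:
- 3×pallet of tiles: weight 6, value 78
- 2×pallet of tiles: weight 4, value 52
- 1×pallet of tiles: weight 2, value 26
- 1×spool of cable: weight 8, value 21
Best: $78.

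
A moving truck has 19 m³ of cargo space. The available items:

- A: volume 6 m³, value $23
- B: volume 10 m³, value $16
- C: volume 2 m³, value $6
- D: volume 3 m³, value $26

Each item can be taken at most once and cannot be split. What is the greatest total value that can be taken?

Check high-value combinations within 19 m³:
- A+B+D: volume 6+10+3=19, value 23+16+26=65
- A+C+D: volume 6+2+3=11, value 23+6+26=55
- A+D: volume 6+3=9, value 23+26=49
Best: $65.

$65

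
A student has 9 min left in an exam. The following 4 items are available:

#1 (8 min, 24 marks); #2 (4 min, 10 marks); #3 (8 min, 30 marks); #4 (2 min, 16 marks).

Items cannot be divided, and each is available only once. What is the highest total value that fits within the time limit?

Check high-value combinations within 9 min:
- #3: time 8, value 30
- #2+#4: time 4+2=6, value 10+16=26
- #1: time 8, value 24
- #4: time 2, value 16
- #2: time 4, value 10
Best: 30 marks.

30 marks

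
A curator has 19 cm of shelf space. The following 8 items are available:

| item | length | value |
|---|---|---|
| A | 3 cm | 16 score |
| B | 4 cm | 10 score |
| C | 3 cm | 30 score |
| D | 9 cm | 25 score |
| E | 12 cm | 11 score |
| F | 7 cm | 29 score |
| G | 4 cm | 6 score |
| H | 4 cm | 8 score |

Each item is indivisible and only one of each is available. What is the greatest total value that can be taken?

85 score

Check high-value combinations within 19 cm:
- A+B+C+F: length 3+4+3+7=17, value 16+10+30+29=85
- C+D+F: length 3+9+7=19, value 30+25+29=84
- A+C+F+H: length 3+3+7+4=17, value 16+30+29+8=83
- A+C+F+G: length 3+3+7+4=17, value 16+30+29+6=81
- A+B+C+D: length 3+4+3+9=19, value 16+10+30+25=81
Best: 85 score.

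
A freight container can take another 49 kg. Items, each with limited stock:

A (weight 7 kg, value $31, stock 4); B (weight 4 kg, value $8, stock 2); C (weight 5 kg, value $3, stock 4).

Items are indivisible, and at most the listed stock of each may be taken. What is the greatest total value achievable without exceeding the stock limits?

Top feasible selections:
- 4×A + 2×B + 2×C: weight 46, value 146
- 4×A + 2×B + 1×C: weight 41, value 143
Best: $146.

$146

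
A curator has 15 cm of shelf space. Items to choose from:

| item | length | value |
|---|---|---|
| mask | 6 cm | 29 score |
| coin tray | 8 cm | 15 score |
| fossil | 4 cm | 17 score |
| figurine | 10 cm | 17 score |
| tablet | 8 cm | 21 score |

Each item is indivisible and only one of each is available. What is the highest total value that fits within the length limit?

Check high-value combinations within 15 cm:
- mask+tablet: length 6+8=14, value 29+21=50
- mask+fossil: length 6+4=10, value 29+17=46
- mask+coin tray: length 6+8=14, value 29+15=44
- fossil+tablet: length 4+8=12, value 17+21=38
- fossil+figurine: length 4+10=14, value 17+17=34
Best: 50 score.

50 score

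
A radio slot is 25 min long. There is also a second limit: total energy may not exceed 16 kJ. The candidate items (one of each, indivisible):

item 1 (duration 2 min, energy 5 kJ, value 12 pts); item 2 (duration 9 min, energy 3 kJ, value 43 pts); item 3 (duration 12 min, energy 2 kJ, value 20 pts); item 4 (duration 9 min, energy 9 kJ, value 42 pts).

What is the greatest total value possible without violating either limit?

85 pts

Feasible sets respecting both limits:
- item 2+item 4: duration 18, energy 12, value 85
- item 1+item 2+item 3: duration 23, energy 10, value 75
- item 1+item 3+item 4: duration 23, energy 16, value 74
Best: 85 pts.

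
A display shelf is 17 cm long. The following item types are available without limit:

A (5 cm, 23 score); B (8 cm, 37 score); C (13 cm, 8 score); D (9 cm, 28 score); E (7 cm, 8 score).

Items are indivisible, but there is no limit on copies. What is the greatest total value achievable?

74 score

Best value-per-unit is B at 37/8, and filling with it alone uses length 2×8=16. No mix of the others beats 2×37 = 74.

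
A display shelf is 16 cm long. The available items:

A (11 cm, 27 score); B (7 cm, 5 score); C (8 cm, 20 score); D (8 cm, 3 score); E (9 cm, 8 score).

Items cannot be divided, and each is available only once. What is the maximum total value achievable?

Check high-value combinations within 16 cm:
- A: length 11, value 27
- B+C: length 7+8=15, value 5+20=25
- C+D: length 8+8=16, value 20+3=23
- C: length 8, value 20
Best: 27 score.

27 score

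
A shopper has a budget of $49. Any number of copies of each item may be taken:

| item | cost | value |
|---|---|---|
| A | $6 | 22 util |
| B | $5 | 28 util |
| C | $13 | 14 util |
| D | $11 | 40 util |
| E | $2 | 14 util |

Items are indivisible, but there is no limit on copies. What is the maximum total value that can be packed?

336 util

Best value-per-unit is E at 14/2; filling with it alone gives 24×14 = 336.
Optimal mix: 1×B + 22×E → cost 49, value 336.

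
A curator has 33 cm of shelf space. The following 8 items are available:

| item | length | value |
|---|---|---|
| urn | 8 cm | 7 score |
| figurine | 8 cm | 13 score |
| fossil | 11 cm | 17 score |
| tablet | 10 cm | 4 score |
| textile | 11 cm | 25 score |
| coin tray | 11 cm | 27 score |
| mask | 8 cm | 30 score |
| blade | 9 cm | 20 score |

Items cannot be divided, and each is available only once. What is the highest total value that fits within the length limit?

82 score

Check high-value combinations within 33 cm:
- textile+coin tray+mask: length 11+11+8=30, value 25+27+30=82
- coin tray+mask+blade: length 11+8+9=28, value 27+30+20=77
- textile+mask+blade: length 11+8+9=28, value 25+30+20=75
- fossil+coin tray+mask: length 11+11+8=30, value 17+27+30=74
- fossil+textile+mask: length 11+11+8=30, value 17+25+30=72
Best: 82 score.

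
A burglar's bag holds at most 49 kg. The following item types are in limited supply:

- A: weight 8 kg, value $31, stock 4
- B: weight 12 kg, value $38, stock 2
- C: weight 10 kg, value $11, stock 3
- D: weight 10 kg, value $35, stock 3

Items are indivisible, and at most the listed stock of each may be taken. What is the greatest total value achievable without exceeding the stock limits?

Top feasible selections:
- 2×A + 1×B + 2×D: weight 48, value 170
- 3×A + 2×B: weight 48, value 169
- 2×A + 3×D: weight 46, value 167
Best: $170.

$170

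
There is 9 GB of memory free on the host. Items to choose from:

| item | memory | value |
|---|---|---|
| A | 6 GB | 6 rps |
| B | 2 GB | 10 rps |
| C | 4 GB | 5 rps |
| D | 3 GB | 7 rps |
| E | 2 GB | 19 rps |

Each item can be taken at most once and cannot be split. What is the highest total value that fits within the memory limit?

Check high-value combinations within 9 GB:
- B+D+E: memory 2+3+2=7, value 10+7+19=36
- B+C+E: memory 2+4+2=8, value 10+5+19=34
- C+D+E: memory 4+3+2=9, value 5+7+19=31
- B+E: memory 2+2=4, value 10+19=29
- D+E: memory 3+2=5, value 7+19=26
Best: 36 rps.

36 rps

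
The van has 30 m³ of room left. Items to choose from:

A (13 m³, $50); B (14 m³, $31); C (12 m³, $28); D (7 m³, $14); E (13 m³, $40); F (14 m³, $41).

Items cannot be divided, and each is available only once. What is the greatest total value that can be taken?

Check high-value combinations within 30 m³:
- A+F: volume 13+14=27, value 50+41=91
- A+E: volume 13+13=26, value 50+40=90
- A+B: volume 13+14=27, value 50+31=81
- E+F: volume 13+14=27, value 40+41=81
- A+C: volume 13+12=25, value 50+28=78
Best: $91.

$91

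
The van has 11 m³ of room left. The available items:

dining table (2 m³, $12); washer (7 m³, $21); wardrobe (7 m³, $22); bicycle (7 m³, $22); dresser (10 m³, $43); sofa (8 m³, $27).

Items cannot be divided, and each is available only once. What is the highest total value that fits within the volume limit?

Check high-value combinations within 11 m³:
- dresser: volume 10, value 43
- dining table+sofa: volume 2+8=10, value 12+27=39
- dining table+wardrobe: volume 2+7=9, value 12+22=34
Best: $43.

$43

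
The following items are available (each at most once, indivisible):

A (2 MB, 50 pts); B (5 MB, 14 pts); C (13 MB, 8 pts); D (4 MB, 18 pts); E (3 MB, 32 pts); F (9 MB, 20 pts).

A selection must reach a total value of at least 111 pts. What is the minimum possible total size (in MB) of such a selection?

Subsets with value ≥ 111, sorted by total size:
- A+B+D+E: size 14, value 114
- A+D+E+F: size 18, value 120
Minimum size: 14 MB.

14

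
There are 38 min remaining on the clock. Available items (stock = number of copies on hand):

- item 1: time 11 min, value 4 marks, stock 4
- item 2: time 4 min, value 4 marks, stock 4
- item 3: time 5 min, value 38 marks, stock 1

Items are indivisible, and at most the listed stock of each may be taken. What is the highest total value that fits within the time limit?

Top feasible selections:
- 1×item 1 + 4×item 2 + 1×item 3: time 32, value 58
- 4×item 2 + 1×item 3: time 21, value 54
- 1×item 1 + 3×item 2 + 1×item 3: time 28, value 54
- 2×item 1 + 2×item 2 + 1×item 3: time 35, value 54
Best: 58 marks.

58 marks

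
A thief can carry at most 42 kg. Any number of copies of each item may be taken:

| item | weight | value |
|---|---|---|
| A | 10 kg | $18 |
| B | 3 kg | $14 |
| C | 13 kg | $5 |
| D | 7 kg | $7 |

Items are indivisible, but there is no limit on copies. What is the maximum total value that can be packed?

Best value-per-unit is B at 14/3, and filling with it alone uses weight 14×3=42. No mix of the others beats 14×14 = 196.

$196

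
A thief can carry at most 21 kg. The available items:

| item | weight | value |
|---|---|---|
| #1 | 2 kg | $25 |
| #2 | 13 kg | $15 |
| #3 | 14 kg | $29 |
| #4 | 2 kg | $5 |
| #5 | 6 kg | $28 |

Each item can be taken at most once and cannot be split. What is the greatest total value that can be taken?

$68

Check high-value combinations within 21 kg:
- #1+#2+#5: weight 2+13+6=21, value 25+15+28=68
- #1+#3+#4: weight 2+14+2=18, value 25+29+5=59
- #1+#4+#5: weight 2+2+6=10, value 25+5+28=58
- #3+#5: weight 14+6=20, value 29+28=57
- #1+#3: weight 2+14=16, value 25+29=54
Best: $68.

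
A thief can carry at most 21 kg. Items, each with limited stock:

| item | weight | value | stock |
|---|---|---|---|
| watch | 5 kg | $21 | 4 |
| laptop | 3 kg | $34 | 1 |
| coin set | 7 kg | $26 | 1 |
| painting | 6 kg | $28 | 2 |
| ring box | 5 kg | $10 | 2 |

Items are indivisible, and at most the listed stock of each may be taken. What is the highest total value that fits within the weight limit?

$111

Best selections within weight 21 and stock limits:
- 1×watch + 1×laptop + 2×painting: weight 20, value 111
- 1×watch + 1×laptop + 1×coin set + 1×painting: weight 21, value 109
- 2×watch + 1×laptop + 1×painting: weight 19, value 104
- 2×watch + 1×laptop + 1×coin set: weight 20, value 102
Best: $111.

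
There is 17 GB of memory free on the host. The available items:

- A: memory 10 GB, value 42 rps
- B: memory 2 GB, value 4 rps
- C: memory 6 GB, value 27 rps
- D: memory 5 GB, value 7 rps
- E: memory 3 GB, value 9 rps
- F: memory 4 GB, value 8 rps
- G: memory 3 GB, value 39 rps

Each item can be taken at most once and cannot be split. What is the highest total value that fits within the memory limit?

Check high-value combinations within 17 GB:
- A+E+G: memory 10+3+3=16, value 42+9+39=90
- A+F+G: memory 10+4+3=17, value 42+8+39=89
- A+B+G: memory 10+2+3=15, value 42+4+39=85
- C+E+F+G: memory 6+3+4+3=16, value 27+9+8+39=83
Best: 90 rps.

90 rps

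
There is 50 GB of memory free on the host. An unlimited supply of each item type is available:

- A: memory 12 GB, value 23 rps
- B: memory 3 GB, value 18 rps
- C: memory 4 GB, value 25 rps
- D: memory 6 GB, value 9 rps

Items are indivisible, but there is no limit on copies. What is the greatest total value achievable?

Best value-per-unit is C at 25/4; filling with it alone gives 12×25 = 300.
Optimal mix: 2×B + 11×C → memory 50, value 311.

311 rps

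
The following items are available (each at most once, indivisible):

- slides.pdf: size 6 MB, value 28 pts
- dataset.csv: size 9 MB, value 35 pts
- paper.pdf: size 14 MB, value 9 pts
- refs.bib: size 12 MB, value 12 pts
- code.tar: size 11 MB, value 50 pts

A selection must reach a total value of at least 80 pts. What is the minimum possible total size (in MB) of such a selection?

Subsets with value ≥ 80, sorted by total size:
- dataset.csv+code.tar: size 20, value 85
- slides.pdf+dataset.csv+code.tar: size 26, value 113
- slides.pdf+refs.bib+code.tar: size 29, value 90
Minimum size: 20 MB.

20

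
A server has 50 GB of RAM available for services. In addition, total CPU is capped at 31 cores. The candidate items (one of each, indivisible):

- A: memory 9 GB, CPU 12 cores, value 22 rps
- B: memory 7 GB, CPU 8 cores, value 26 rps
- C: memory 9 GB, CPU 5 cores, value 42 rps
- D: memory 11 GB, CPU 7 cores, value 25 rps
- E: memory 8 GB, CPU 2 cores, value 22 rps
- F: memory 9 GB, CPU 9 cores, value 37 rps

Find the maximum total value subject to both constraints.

152 rps

Feasible sets respecting both limits:
- B+C+D+E+F: memory 44, CPU 31, value 152
- B+C+D+F: memory 36, CPU 29, value 130
- B+C+E+F: memory 33, CPU 24, value 127
- C+D+E+F: memory 37, CPU 23, value 126
Best: 152 rps.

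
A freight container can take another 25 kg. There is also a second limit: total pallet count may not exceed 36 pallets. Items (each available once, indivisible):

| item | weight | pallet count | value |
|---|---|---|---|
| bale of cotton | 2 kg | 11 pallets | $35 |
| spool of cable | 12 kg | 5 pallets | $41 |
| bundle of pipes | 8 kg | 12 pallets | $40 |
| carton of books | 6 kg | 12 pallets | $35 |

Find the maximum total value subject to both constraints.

Feasible sets respecting both limits:
- bale of cotton+spool of cable+bundle of pipes: weight 22, pallet count 28, value 116
- bale of cotton+spool of cable+carton of books: weight 20, pallet count 28, value 111
- bale of cotton+bundle of pipes+carton of books: weight 16, pallet count 35, value 110
Best: $116.

$116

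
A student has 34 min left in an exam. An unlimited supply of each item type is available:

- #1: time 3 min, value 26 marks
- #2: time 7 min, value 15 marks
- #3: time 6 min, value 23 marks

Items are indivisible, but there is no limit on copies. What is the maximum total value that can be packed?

286 marks

Best value-per-unit is #1 at 26/3, and filling with it alone uses time 11×3=33. No mix of the others beats 11×26 = 286.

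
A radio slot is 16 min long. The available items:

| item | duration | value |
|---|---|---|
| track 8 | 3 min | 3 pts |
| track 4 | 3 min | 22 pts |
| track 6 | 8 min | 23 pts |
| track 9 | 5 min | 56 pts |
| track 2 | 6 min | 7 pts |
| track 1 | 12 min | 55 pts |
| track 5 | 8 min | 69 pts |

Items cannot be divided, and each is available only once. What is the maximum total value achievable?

This is a 0/1 knapsack; check combinations near the capacity.
- track 4+track 9+track 5: duration 3+5+8=16, value 22+56+69=147
- track 8+track 9+track 5: duration 3+5+8=16, value 3+56+69=128
- track 9+track 5: duration 5+8=13, value 56+69=125
- track 4+track 6+track 9: duration 3+8+5=16, value 22+23+56=101
Best: 147 pts.

147 pts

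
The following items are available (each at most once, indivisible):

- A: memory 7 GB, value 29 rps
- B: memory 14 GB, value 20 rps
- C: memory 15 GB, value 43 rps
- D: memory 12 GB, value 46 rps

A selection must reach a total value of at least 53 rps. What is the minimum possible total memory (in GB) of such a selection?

19

Subsets with value ≥ 53, sorted by total memory:
- A+D: memory 19, value 75
- A+C: memory 22, value 72
- B+D: memory 26, value 66
- C+D: memory 27, value 89
Minimum memory: 19 GB.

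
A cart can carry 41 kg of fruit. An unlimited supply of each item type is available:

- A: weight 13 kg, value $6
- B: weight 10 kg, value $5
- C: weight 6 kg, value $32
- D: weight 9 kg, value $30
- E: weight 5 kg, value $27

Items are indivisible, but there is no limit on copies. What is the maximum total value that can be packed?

Best value-per-unit is E at 27/5; filling with it alone gives 8×27 = 216.
Optimal mix: 1×C + 7×E → weight 41, value 221.

$221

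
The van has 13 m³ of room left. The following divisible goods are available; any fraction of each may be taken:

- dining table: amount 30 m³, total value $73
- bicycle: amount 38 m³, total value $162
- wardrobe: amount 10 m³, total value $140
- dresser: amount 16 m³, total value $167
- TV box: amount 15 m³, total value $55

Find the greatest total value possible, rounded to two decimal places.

171.31

Take in order of value per unit:
- wardrobe (140/10 per unit): all 10 → value 140, running total 140.00
- dresser (167/16 per unit): 3 of 16 → value 3×167/16 = 31.3125, running total 171.31
Total 171.31.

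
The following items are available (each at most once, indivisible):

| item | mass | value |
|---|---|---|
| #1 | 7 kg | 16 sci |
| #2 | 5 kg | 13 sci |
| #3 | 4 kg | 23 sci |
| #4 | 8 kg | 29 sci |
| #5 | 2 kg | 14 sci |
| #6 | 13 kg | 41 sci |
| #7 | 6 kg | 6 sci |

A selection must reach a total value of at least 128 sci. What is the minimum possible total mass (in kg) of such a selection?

39

Subsets with value ≥ 128, sorted by total mass:
- #1+#2+#3+#4+#5+#6: mass 39, value 136
- #1+#3+#4+#5+#6+#7: mass 40, value 129
- #1+#2+#3+#4+#6+#7: mass 43, value 128
- #1+#2+#3+#4+#5+#6+#7: mass 45, value 142
Minimum mass: 39 kg.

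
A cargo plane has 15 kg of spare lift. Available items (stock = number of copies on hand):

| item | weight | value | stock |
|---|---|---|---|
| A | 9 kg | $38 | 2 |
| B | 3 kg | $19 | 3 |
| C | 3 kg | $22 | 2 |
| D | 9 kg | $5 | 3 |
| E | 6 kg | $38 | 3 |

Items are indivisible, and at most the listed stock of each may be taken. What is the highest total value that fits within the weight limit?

$101

Top feasible selections:
- 1×B + 2×C + 1×E: weight 15, value 101
- 3×B + 2×C: weight 15, value 101
Best: $101.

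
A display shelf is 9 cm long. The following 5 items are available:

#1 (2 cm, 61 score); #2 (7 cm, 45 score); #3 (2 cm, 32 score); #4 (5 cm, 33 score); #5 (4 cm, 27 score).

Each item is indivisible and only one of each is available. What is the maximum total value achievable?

Check high-value combinations within 9 cm:
- #1+#3+#4: length 2+2+5=9, value 61+32+33=126
- #1+#3+#5: length 2+2+4=8, value 61+32+27=120
- #1+#2: length 2+7=9, value 61+45=106
Best: 126 score.

126 score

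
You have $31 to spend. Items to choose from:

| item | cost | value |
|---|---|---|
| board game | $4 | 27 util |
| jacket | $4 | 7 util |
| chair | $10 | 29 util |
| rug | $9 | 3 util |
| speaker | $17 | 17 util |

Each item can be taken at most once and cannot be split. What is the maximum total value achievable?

Check high-value combinations within $31:
- board game+chair+speaker: cost 4+10+17=31, value 27+29+17=73
- board game+jacket+chair+rug: cost 4+4+10+9=27, value 27+7+29+3=66
- board game+jacket+chair: cost 4+4+10=18, value 27+7+29=63
- board game+chair+rug: cost 4+10+9=23, value 27+29+3=59
Best: 73 util.

73 util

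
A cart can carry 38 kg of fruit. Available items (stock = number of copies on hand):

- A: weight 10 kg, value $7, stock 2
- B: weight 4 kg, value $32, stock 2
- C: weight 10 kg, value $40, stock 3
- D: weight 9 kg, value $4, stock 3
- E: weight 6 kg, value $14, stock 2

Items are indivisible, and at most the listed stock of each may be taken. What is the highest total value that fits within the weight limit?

$184

Top feasible selections:
- 2×B + 3×C: weight 38, value 184
- 2×B + 2×C + 1×E: weight 34, value 158
- 1×B + 3×C: weight 34, value 152
Best: $184.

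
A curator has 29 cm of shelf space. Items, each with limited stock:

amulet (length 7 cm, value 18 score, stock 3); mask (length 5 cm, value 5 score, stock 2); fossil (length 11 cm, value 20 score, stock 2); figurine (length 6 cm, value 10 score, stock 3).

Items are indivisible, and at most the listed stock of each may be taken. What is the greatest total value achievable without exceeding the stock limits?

64 score

Best selections within length 29 and stock limits:
- 3×amulet + 1×figurine: length 27, value 64
- 3×amulet + 1×mask: length 26, value 59
- 1×amulet + 2×fossil: length 29, value 58
Best: 64 score.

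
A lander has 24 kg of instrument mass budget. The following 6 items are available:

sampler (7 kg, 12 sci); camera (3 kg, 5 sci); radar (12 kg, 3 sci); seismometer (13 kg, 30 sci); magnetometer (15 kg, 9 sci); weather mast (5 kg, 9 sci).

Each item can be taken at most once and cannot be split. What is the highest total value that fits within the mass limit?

47 sci

Check high-value combinations within 24 kg:
- sampler+camera+seismometer: mass 7+3+13=23, value 12+5+30=47
- camera+seismometer+weather mast: mass 3+13+5=21, value 5+30+9=44
- sampler+seismometer: mass 7+13=20, value 12+30=42
Best: 47 sci.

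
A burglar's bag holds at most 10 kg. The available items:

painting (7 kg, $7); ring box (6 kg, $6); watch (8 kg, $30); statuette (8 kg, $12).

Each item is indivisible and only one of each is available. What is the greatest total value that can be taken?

Check high-value combinations within 10 kg:
- watch: weight 8, value 30
- statuette: weight 8, value 12
- painting: weight 7, value 7
- ring box: weight 6, value 6
Best: $30.

$30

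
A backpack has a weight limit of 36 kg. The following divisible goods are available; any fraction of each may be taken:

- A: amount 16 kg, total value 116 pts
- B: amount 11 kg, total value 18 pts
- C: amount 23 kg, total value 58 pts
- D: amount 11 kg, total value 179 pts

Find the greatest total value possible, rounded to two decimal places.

317.70

Take in order of value per unit:
- D (179/11 per unit): all 11 → value 179, running total 179.00
- A (116/16 per unit): all 16 → value 116, running total 295.00
- C (58/23 per unit): 9 of 23 → value 9×58/23 = 22.6957, running total 317.70
Total 317.70.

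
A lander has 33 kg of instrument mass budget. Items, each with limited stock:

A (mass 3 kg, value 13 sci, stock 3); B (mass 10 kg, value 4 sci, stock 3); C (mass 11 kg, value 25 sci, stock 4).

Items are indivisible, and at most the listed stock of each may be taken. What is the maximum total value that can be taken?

Best selections within mass 33 and stock limits:
- 3×A + 2×C: mass 31, value 89
- 2×A + 2×C: mass 28, value 76
- 3×C: mass 33, value 75
Best: 89 sci.

89 sci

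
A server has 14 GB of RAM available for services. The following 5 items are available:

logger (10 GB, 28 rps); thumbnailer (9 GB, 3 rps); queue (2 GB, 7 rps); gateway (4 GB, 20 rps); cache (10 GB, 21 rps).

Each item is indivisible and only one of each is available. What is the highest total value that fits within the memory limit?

Check high-value combinations within 14 GB:
- logger+gateway: memory 10+4=14, value 28+20=48
- gateway+cache: memory 4+10=14, value 20+21=41
- logger+queue: memory 10+2=12, value 28+7=35
- logger: memory 10, value 28
- queue+cache: memory 2+10=12, value 7+21=28
Best: 48 rps.

48 rps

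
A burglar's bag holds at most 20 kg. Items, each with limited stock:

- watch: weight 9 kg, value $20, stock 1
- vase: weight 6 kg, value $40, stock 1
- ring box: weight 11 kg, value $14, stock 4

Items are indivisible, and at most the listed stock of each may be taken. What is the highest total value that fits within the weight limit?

Top feasible selections:
- 1×watch + 1×vase: weight 15, value 60
- 1×vase + 1×ring box: weight 17, value 54
- 1×vase: weight 6, value 40
- 1×watch + 1×ring box: weight 20, value 34
Best: $60.

$60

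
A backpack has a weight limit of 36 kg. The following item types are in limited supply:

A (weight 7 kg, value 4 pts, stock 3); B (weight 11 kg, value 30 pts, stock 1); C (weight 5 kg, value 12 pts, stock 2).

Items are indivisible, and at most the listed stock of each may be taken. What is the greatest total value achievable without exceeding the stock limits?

Top feasible selections:
- 2×A + 1×B + 2×C: weight 35, value 62
- 1×A + 1×B + 2×C: weight 28, value 58
Best: 62 pts.

62 pts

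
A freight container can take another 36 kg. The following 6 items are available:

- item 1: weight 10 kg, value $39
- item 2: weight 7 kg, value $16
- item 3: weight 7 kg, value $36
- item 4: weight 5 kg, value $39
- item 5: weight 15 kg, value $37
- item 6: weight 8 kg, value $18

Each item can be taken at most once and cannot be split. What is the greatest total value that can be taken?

$132

Check high-value combinations within 36 kg:
- item 1+item 3+item 4+item 6: weight 10+7+5+8=30, value 39+36+39+18=132
- item 1+item 2+item 3+item 4: weight 10+7+7+5=29, value 39+16+36+39=130
- item 3+item 4+item 5+item 6: weight 7+5+15+8=35, value 36+39+37+18=130
- item 2+item 3+item 4+item 5: weight 7+7+5+15=34, value 16+36+39+37=128
Best: $132.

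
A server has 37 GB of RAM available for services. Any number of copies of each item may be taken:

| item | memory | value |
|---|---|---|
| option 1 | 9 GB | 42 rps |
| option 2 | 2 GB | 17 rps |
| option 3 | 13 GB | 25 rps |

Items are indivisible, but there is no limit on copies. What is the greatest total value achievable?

306 rps

Best value-per-unit is option 2 at 17/2, and filling with it alone uses memory 18×2=36. No mix of the others beats 18×17 = 306.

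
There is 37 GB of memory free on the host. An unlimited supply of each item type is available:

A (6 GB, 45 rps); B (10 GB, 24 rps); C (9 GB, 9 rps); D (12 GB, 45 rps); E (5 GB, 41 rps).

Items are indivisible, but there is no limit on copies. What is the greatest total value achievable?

Best value-per-unit is E at 41/5; filling with it alone gives 7×41 = 287.
Optimal mix: 2×A + 5×E → memory 37, value 295.

295 rps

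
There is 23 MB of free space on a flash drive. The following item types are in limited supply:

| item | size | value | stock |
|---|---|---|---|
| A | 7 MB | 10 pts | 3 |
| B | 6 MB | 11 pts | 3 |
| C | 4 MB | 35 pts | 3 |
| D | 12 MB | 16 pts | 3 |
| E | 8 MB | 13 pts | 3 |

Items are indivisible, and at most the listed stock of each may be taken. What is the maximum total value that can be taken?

Top feasible selections:
- 3×C + 1×E: size 20, value 118
- 1×B + 3×C: size 18, value 116
Best: 118 pts.

118 pts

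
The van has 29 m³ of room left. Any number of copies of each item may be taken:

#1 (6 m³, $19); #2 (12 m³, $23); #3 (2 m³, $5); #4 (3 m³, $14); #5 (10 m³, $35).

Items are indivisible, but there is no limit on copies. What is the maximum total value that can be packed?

$131

Best value-per-unit is #4 at 14/3; filling with it alone gives 9×14 = 126.
Optimal mix: 1×#3 + 9×#4 → volume 29, value 131.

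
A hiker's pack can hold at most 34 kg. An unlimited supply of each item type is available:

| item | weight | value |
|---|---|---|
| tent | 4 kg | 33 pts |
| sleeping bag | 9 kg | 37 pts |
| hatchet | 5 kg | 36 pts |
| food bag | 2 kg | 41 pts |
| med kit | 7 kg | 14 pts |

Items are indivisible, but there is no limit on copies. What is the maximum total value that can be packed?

697 pts

Best value-per-unit is food bag at 41/2, and filling with it alone uses weight 17×2=34. No mix of the others beats 17×41 = 697.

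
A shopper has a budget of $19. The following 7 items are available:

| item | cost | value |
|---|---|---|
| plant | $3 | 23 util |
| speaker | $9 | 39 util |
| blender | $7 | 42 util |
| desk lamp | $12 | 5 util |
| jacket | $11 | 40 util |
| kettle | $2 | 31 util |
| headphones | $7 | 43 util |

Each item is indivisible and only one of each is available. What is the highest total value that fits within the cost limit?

Check high-value combinations within $19:
- plant+blender+kettle+headphones: cost 3+7+2+7=19, value 23+42+31+43=139
- blender+kettle+headphones: cost 7+2+7=16, value 42+31+43=116
- speaker+kettle+headphones: cost 9+2+7=18, value 39+31+43=113
Best: 139 util.

139 util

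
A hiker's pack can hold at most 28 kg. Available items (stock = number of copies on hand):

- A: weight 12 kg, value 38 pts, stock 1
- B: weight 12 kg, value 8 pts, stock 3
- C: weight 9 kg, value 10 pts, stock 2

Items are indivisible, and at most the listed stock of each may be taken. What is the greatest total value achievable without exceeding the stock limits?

Top feasible selections:
- 1×A + 1×C: weight 21, value 48
- 1×A + 1×B: weight 24, value 46
Best: 48 pts.

48 pts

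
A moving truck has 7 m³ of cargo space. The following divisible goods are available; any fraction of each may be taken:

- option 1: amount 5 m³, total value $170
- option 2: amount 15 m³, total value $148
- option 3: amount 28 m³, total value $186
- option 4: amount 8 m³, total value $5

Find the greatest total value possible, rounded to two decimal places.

189.73

Take in order of value per unit:
- option 1 (170/5 per unit): all 5 → value 170, running total 170.00
- option 2 (148/15 per unit): 2 of 15 → value 2×148/15 = 19.7333, running total 189.73
Total 189.73.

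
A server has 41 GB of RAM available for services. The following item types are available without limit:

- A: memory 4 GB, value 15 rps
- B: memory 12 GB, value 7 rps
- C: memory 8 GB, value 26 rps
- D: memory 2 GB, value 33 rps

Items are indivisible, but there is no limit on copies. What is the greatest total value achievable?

660 rps

Best value-per-unit is D at 33/2, and filling with it alone uses memory 20×2=40. No mix of the others beats 20×33 = 660.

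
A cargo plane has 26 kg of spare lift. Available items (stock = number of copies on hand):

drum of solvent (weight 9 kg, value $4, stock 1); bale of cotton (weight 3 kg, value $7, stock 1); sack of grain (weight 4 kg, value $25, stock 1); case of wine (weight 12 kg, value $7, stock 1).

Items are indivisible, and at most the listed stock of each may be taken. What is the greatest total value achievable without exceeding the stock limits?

$39

Best selections within weight 26 and stock limits:
- 1×bale of cotton + 1×sack of grain + 1×case of wine: weight 19, value 39
- 1×drum of solvent + 1×bale of cotton + 1×sack of grain: weight 16, value 36
Best: $39.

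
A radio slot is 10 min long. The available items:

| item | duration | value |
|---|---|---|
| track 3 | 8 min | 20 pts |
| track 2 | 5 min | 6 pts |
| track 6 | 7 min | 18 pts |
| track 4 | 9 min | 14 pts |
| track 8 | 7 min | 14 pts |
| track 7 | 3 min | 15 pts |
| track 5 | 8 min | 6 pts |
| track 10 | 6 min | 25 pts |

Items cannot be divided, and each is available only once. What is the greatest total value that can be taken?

Check high-value combinations within 10 min:
- track 7+track 10: duration 3+6=9, value 15+25=40
- track 6+track 7: duration 7+3=10, value 18+15=33
- track 8+track 7: duration 7+3=10, value 14+15=29
- track 10: duration 6, value 25
Best: 40 pts.

40 pts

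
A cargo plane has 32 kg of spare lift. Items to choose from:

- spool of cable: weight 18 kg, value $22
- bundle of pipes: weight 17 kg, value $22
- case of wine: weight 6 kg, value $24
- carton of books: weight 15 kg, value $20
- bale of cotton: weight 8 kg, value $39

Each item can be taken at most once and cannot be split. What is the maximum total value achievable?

$85

Check high-value combinations within 32 kg:
- bundle of pipes+case of wine+bale of cotton: weight 17+6+8=31, value 22+24+39=85
- spool of cable+case of wine+bale of cotton: weight 18+6+8=32, value 22+24+39=85
- case of wine+carton of books+bale of cotton: weight 6+15+8=29, value 24+20+39=83
- case of wine+bale of cotton: weight 6+8=14, value 24+39=63
Best: $85.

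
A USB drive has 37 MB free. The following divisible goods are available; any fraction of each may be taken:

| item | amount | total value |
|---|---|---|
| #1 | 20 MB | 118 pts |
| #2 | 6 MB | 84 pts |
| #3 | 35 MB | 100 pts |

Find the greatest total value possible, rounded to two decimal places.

233.43

Take in order of value per unit:
- #2 (84/6 per unit): all 6 → value 84, running total 84.00
- #1 (118/20 per unit): all 20 → value 118, running total 202.00
- #3 (100/35 per unit): 11 of 35 → value 11×100/35 = 31.4286, running total 233.43
Total 233.43.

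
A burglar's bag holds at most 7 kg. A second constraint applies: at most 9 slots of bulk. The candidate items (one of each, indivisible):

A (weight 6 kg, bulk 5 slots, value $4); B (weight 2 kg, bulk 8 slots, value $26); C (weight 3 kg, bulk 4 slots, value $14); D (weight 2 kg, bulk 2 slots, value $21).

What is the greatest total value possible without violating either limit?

$35

Feasible sets respecting both limits:
- C+D: weight 5, bulk 6, value 35
- B: weight 2, bulk 8, value 26
- D: weight 2, bulk 2, value 21
Best: $35.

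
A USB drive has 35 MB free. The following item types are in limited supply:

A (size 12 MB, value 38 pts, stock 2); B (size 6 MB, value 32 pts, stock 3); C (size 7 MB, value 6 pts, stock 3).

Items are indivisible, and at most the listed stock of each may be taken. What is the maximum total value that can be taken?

Top feasible selections:
- 1×A + 3×B: size 30, value 134
- 2×A + 1×B: size 30, value 108
Best: 134 pts.

134 pts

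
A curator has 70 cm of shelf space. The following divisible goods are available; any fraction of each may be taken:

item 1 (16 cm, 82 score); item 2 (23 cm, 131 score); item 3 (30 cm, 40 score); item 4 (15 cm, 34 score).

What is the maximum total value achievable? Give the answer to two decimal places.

268.33

Take in order of value per unit:
- item 2 (131/23 per unit): all 23 → value 131, running total 131.00
- item 1 (82/16 per unit): all 16 → value 82, running total 213.00
- item 4 (34/15 per unit): all 15 → value 34, running total 247.00
- item 3 (40/30 per unit): 16 of 30 → value 16×40/30 = 21.3333, running total 268.33
Total 268.33.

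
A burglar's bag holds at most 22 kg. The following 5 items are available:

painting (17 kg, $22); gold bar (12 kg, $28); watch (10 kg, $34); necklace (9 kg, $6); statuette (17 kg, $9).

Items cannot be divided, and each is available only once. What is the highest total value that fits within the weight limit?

$62

This is a 0/1 knapsack; check combinations near the capacity.
- gold bar+watch: weight 12+10=22, value 28+34=62
- watch+necklace: weight 10+9=19, value 34+6=40
- watch: weight 10, value 34
- gold bar+necklace: weight 12+9=21, value 28+6=34
- gold bar: weight 12, value 28
Best: $62.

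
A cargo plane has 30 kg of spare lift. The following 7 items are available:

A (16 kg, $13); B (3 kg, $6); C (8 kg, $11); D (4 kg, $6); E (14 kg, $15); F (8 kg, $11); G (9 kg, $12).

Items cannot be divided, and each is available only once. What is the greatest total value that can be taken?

Check high-value combinations within 30 kg:
- B+C+F+G: weight 3+8+8+9=28, value 6+11+11+12=40
- C+D+F+G: weight 8+4+8+9=29, value 11+6+11+12=40
- B+D+E+G: weight 3+4+14+9=30, value 6+6+15+12=39
- B+C+D+E: weight 3+8+4+14=29, value 6+11+6+15=38
Best: $40.

$40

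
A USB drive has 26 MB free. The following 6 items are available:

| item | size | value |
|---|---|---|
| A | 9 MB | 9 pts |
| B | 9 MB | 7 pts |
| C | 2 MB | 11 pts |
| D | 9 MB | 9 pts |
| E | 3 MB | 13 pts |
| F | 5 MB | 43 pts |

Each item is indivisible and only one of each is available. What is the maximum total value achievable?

Check high-value combinations within 26 MB:
- A+C+E+F: size 9+2+3+5=19, value 9+11+13+43=76
- C+D+E+F: size 2+9+3+5=19, value 11+9+13+43=76
- B+C+E+F: size 9+2+3+5=19, value 7+11+13+43=74
- A+D+E+F: size 9+9+3+5=26, value 9+9+13+43=74
- A+C+D+F: size 9+2+9+5=25, value 9+11+9+43=72
Best: 76 pts.

76 pts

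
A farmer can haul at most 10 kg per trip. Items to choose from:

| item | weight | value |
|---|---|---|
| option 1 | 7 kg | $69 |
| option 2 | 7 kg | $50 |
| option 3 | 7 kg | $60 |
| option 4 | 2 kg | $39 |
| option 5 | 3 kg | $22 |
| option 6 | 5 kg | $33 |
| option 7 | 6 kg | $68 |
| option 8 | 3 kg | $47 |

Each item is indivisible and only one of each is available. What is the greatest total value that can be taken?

Check high-value combinations within 10 kg:
- option 4+option 6+option 8: weight 2+5+3=10, value 39+33+47=119
- option 1+option 8: weight 7+3=10, value 69+47=116
- option 7+option 8: weight 6+3=9, value 68+47=115
- option 4+option 5+option 8: weight 2+3+3=8, value 39+22+47=108
Best: $119.

$119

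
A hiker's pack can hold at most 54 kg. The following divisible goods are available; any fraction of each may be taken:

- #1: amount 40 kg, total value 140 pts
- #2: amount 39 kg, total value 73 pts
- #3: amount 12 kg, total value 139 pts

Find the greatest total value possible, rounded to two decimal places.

Take in order of value per unit:
- #3 (139/12 per unit): all 12 → value 139, running total 139.00
- #1 (140/40 per unit): all 40 → value 140, running total 279.00
- #2 (73/39 per unit): 2 of 39 → value 2×73/39 = 3.7436, running total 282.74
Total 282.74.

282.74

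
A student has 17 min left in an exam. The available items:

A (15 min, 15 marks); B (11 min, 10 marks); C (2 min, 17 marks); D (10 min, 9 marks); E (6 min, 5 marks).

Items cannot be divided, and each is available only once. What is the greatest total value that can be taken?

Check high-value combinations within 17 min:
- A+C: time 15+2=17, value 15+17=32
- B+C: time 11+2=13, value 10+17=27
- C+D: time 2+10=12, value 17+9=26
- C+E: time 2+6=8, value 17+5=22
- C: time 2, value 17
Best: 32 marks.

32 marks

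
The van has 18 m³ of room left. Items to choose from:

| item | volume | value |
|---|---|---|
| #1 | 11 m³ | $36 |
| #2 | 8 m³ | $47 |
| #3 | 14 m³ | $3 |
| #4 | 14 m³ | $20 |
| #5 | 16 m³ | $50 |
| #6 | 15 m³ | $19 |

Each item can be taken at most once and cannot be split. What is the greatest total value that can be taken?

This is a 0/1 knapsack; check combinations near the capacity.
- #5: volume 16, value 50
- #2: volume 8, value 47
- #1: volume 11, value 36
Best: $50.

$50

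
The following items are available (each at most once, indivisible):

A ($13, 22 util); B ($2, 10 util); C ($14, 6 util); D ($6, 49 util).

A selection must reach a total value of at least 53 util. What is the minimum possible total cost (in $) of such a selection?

Subsets with value ≥ 53, sorted by total cost:
- B+D: cost 8, value 59
- A+D: cost 19, value 71
- C+D: cost 20, value 55
Minimum cost: 8 $.

8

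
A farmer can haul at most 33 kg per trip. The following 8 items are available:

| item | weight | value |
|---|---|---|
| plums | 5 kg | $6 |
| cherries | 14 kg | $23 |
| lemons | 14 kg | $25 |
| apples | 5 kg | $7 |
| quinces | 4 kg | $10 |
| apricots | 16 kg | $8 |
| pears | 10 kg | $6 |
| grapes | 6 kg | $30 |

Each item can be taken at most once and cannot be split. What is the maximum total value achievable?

This is a 0/1 knapsack; check combinations near the capacity.
- lemons+apples+quinces+grapes: weight 14+5+4+6=29, value 25+7+10+30=72
- plums+lemons+quinces+grapes: weight 5+14+4+6=29, value 6+25+10+30=71
- cherries+apples+quinces+grapes: weight 14+5+4+6=29, value 23+7+10+30=70
- plums+cherries+quinces+grapes: weight 5+14+4+6=29, value 6+23+10+30=69
Best: $72.

$72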